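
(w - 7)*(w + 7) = w^2 - 49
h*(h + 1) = h^2 + h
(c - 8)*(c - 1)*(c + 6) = c^3 - 3*c^2 - 46*c + 48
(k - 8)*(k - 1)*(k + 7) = k^3 - 2*k^2 - 55*k + 56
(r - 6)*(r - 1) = r^2 - 7*r + 6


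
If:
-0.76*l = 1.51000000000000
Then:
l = -1.99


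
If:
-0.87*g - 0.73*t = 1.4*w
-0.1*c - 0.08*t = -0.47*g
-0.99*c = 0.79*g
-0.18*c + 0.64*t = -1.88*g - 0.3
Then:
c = 0.04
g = -0.05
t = -0.32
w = 0.20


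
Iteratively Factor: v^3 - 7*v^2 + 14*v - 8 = (v - 4)*(v^2 - 3*v + 2) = (v - 4)*(v - 1)*(v - 2)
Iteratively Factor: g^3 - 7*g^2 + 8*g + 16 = (g - 4)*(g^2 - 3*g - 4) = (g - 4)*(g + 1)*(g - 4)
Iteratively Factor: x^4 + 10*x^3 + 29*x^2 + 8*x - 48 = (x + 3)*(x^3 + 7*x^2 + 8*x - 16) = (x + 3)*(x + 4)*(x^2 + 3*x - 4) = (x + 3)*(x + 4)^2*(x - 1)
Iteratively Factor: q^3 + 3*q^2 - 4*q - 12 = (q + 2)*(q^2 + q - 6) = (q - 2)*(q + 2)*(q + 3)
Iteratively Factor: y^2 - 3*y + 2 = (y - 2)*(y - 1)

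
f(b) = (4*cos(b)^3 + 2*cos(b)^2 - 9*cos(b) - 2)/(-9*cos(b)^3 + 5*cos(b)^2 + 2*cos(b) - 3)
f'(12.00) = -3.22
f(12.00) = 1.83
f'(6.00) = -1.36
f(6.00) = 1.18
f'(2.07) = -9.44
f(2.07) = -1.28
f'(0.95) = 0.58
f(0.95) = 3.01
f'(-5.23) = -2.35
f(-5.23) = 2.92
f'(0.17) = 0.77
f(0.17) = 1.06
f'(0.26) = 1.24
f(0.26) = 1.15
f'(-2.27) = 1236.24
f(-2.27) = 19.38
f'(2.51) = -4.70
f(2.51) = 1.32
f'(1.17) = -4.66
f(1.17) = 2.49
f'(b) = (-27*sin(b)*cos(b)^2 + 10*sin(b)*cos(b) + 2*sin(b))*(4*cos(b)^3 + 2*cos(b)^2 - 9*cos(b) - 2)/(-9*cos(b)^3 + 5*cos(b)^2 + 2*cos(b) - 3)^2 + (-12*sin(b)*cos(b)^2 - 4*sin(b)*cos(b) + 9*sin(b))/(-9*cos(b)^3 + 5*cos(b)^2 + 2*cos(b) - 3)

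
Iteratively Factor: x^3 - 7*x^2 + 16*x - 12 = (x - 3)*(x^2 - 4*x + 4) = (x - 3)*(x - 2)*(x - 2)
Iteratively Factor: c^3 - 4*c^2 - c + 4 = (c + 1)*(c^2 - 5*c + 4) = (c - 4)*(c + 1)*(c - 1)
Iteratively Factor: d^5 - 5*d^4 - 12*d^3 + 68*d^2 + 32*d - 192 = (d - 2)*(d^4 - 3*d^3 - 18*d^2 + 32*d + 96) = (d - 2)*(d + 3)*(d^3 - 6*d^2 + 32) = (d - 4)*(d - 2)*(d + 3)*(d^2 - 2*d - 8) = (d - 4)^2*(d - 2)*(d + 3)*(d + 2)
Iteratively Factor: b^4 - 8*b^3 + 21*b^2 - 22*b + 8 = (b - 4)*(b^3 - 4*b^2 + 5*b - 2) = (b - 4)*(b - 2)*(b^2 - 2*b + 1) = (b - 4)*(b - 2)*(b - 1)*(b - 1)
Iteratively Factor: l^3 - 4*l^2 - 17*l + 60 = (l - 5)*(l^2 + l - 12) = (l - 5)*(l + 4)*(l - 3)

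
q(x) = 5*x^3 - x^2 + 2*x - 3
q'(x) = 15*x^2 - 2*x + 2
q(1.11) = 4.83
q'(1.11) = 18.26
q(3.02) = 131.64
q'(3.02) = 132.77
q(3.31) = 173.99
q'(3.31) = 159.72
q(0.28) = -2.41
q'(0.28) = 2.62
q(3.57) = 218.89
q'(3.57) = 186.03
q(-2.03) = -53.01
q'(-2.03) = 67.87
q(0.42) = -1.97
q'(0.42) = 3.81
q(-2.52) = -94.41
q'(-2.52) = 102.30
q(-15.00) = -17133.00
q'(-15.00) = 3407.00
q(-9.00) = -3747.00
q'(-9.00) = 1235.00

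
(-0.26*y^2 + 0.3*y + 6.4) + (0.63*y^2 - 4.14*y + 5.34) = 0.37*y^2 - 3.84*y + 11.74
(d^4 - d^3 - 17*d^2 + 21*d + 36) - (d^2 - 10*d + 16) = d^4 - d^3 - 18*d^2 + 31*d + 20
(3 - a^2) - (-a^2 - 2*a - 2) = 2*a + 5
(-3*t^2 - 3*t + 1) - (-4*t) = -3*t^2 + t + 1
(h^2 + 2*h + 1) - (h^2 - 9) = 2*h + 10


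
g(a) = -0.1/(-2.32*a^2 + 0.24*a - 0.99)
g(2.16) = 0.01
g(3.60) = 0.00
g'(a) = -0.1*(4.64*a - 0.24)/(-2.32*a^2 + 0.24*a - 0.99)^2 = (0.024 - 0.464*a)/(2.32*a^2 - 0.24*a + 0.99)^2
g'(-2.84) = 0.00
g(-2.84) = 0.00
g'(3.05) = -0.00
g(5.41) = 0.00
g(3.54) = 0.00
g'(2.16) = -0.01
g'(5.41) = -0.00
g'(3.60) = -0.00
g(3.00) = 0.00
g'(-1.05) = 0.04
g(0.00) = 0.10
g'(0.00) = 0.02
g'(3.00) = -0.00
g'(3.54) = -0.00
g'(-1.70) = 0.01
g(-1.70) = 0.01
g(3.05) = 0.00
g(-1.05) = 0.03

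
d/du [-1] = 0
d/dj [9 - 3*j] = -3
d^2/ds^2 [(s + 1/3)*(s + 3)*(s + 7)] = 6*s + 62/3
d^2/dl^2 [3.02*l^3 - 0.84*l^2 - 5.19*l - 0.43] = 18.12*l - 1.68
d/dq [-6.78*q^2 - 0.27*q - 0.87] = -13.56*q - 0.27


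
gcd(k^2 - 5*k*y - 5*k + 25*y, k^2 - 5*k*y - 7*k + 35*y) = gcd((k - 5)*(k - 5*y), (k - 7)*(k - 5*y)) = -k + 5*y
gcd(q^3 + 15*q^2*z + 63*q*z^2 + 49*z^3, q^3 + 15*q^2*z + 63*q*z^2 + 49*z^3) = q^3 + 15*q^2*z + 63*q*z^2 + 49*z^3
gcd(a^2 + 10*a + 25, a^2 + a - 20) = a + 5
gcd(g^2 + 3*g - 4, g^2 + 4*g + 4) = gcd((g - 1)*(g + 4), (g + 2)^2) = 1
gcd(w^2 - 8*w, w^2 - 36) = 1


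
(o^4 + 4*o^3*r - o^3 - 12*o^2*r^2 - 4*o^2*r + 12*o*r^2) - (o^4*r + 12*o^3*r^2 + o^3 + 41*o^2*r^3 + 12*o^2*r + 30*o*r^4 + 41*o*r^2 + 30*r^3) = -o^4*r + o^4 - 12*o^3*r^2 + 4*o^3*r - 2*o^3 - 41*o^2*r^3 - 12*o^2*r^2 - 16*o^2*r - 30*o*r^4 - 29*o*r^2 - 30*r^3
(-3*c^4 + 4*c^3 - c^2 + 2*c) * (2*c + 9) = -6*c^5 - 19*c^4 + 34*c^3 - 5*c^2 + 18*c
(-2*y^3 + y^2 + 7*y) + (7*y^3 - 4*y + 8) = 5*y^3 + y^2 + 3*y + 8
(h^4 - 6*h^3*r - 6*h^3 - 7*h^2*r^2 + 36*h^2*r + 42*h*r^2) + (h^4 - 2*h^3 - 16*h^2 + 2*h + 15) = 2*h^4 - 6*h^3*r - 8*h^3 - 7*h^2*r^2 + 36*h^2*r - 16*h^2 + 42*h*r^2 + 2*h + 15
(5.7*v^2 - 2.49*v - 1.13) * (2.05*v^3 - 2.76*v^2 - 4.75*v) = 11.685*v^5 - 20.8365*v^4 - 22.5191*v^3 + 14.9463*v^2 + 5.3675*v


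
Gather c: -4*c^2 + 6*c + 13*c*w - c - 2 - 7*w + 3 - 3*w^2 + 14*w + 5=-4*c^2 + c*(13*w + 5) - 3*w^2 + 7*w + 6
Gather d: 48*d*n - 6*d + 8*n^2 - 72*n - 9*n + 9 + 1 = d*(48*n - 6) + 8*n^2 - 81*n + 10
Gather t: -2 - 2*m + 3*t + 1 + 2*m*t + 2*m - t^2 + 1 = -t^2 + t*(2*m + 3)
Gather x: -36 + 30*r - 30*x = 30*r - 30*x - 36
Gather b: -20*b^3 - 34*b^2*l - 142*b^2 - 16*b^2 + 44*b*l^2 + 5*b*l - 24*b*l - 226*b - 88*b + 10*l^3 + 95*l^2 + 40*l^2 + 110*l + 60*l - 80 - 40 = -20*b^3 + b^2*(-34*l - 158) + b*(44*l^2 - 19*l - 314) + 10*l^3 + 135*l^2 + 170*l - 120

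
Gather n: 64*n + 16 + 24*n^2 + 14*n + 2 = 24*n^2 + 78*n + 18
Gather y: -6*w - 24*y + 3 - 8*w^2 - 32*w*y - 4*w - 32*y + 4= -8*w^2 - 10*w + y*(-32*w - 56) + 7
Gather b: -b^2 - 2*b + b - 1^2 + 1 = -b^2 - b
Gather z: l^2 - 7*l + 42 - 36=l^2 - 7*l + 6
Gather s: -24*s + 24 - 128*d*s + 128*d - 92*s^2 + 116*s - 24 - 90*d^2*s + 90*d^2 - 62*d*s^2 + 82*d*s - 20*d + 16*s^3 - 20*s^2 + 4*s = 90*d^2 + 108*d + 16*s^3 + s^2*(-62*d - 112) + s*(-90*d^2 - 46*d + 96)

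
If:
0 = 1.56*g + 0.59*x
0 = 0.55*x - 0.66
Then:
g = -0.45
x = 1.20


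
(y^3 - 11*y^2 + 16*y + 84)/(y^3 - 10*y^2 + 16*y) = (y^3 - 11*y^2 + 16*y + 84)/(y*(y^2 - 10*y + 16))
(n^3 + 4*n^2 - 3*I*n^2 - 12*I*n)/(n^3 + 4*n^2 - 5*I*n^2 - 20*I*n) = (n - 3*I)/(n - 5*I)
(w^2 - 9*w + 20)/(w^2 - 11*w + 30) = (w - 4)/(w - 6)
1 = 1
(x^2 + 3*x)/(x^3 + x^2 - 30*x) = (x + 3)/(x^2 + x - 30)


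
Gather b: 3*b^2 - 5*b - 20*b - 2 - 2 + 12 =3*b^2 - 25*b + 8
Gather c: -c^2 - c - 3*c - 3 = -c^2 - 4*c - 3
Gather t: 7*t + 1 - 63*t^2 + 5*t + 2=-63*t^2 + 12*t + 3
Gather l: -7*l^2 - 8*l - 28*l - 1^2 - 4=-7*l^2 - 36*l - 5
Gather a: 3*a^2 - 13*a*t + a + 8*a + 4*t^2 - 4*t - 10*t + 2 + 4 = 3*a^2 + a*(9 - 13*t) + 4*t^2 - 14*t + 6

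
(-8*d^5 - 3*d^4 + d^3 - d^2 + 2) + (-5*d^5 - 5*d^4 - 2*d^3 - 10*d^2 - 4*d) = -13*d^5 - 8*d^4 - d^3 - 11*d^2 - 4*d + 2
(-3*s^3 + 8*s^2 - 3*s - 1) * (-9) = 27*s^3 - 72*s^2 + 27*s + 9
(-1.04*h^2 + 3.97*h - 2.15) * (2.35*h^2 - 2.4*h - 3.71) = -2.444*h^4 + 11.8255*h^3 - 10.7221*h^2 - 9.5687*h + 7.9765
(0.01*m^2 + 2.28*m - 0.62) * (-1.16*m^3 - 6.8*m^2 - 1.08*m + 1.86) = -0.0116*m^5 - 2.7128*m^4 - 14.7956*m^3 + 1.7722*m^2 + 4.9104*m - 1.1532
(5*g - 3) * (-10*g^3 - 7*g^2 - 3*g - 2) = -50*g^4 - 5*g^3 + 6*g^2 - g + 6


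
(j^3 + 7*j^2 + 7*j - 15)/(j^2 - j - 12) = (j^2 + 4*j - 5)/(j - 4)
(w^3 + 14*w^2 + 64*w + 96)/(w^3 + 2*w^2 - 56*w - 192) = (w + 4)/(w - 8)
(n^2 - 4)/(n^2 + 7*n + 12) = (n^2 - 4)/(n^2 + 7*n + 12)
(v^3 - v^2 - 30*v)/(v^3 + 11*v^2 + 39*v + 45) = v*(v - 6)/(v^2 + 6*v + 9)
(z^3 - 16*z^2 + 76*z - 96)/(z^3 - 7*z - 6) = (-z^3 + 16*z^2 - 76*z + 96)/(-z^3 + 7*z + 6)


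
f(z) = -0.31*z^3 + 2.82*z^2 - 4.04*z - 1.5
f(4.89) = 9.93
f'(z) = -0.93*z^2 + 5.64*z - 4.04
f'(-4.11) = -42.93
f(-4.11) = 84.26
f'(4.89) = 1.30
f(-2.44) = 29.65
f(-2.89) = 41.21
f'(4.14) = 3.37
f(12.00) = -179.58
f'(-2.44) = -23.34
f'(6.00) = -3.68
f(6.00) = 8.82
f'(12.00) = -70.28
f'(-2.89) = -28.11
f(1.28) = -2.70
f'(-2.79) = -27.01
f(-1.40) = 10.53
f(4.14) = 8.11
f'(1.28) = 1.66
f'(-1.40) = -13.76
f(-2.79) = 38.46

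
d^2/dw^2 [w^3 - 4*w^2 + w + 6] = 6*w - 8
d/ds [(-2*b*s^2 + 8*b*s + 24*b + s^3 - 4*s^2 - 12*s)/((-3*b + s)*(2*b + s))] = (24*b^3*s - 48*b^3 - 16*b^2*s^2 + 48*b^2*s + 96*b^2 - 2*b*s^3 - 4*b*s^2 - 48*b*s + s^4 + 12*s^2)/(36*b^4 + 12*b^3*s - 11*b^2*s^2 - 2*b*s^3 + s^4)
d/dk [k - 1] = 1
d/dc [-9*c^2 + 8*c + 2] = 8 - 18*c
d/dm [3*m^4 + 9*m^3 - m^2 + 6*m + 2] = 12*m^3 + 27*m^2 - 2*m + 6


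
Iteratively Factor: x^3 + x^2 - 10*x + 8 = (x - 1)*(x^2 + 2*x - 8) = (x - 1)*(x + 4)*(x - 2)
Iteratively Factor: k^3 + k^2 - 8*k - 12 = (k - 3)*(k^2 + 4*k + 4) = (k - 3)*(k + 2)*(k + 2)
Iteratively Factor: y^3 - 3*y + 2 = (y - 1)*(y^2 + y - 2) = (y - 1)*(y + 2)*(y - 1)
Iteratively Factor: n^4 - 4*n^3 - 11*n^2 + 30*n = (n - 2)*(n^3 - 2*n^2 - 15*n) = (n - 2)*(n + 3)*(n^2 - 5*n) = n*(n - 2)*(n + 3)*(n - 5)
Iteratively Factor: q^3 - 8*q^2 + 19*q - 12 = (q - 4)*(q^2 - 4*q + 3) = (q - 4)*(q - 1)*(q - 3)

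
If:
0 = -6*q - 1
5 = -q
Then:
No Solution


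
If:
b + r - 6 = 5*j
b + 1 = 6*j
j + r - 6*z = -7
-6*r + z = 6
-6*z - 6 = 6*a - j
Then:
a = -223/108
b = 134/3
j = 137/18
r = -11/18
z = 7/3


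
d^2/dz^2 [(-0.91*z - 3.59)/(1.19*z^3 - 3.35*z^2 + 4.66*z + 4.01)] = (-7.731906*z^5 - 39.239298*z^4 + 218.652238*z^3 - 309.071418*z^2 + 365.700756*z - 218.360926)/(1.685159*z^9 - 14.231805*z^8 + 59.861403*z^7 - 132.022232*z^6 + 138.500052*z^5 + 50.1872189999999*z^4 - 217.000007*z^3 + 99.633663*z^2 + 224.799798*z + 64.481201)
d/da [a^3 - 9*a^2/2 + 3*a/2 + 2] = 3*a^2 - 9*a + 3/2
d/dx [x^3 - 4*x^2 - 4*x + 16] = 3*x^2 - 8*x - 4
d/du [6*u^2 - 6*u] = 12*u - 6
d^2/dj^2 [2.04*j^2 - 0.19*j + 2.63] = 4.08000000000000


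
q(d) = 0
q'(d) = 0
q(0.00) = 0.00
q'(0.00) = 0.00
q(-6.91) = 0.00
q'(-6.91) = 0.00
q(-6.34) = 0.00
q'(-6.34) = 0.00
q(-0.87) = 0.00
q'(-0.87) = 0.00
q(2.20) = 0.00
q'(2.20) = 0.00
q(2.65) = 0.00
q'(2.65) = 0.00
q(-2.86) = 0.00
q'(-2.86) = 0.00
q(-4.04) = 0.00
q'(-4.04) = 0.00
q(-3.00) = 0.00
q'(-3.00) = 0.00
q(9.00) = 0.00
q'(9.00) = 0.00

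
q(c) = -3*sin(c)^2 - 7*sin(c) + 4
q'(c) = -6*sin(c)*cos(c) - 7*cos(c)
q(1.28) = -5.46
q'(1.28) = -3.66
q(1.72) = -5.86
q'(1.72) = 1.92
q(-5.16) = -4.75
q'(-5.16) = -5.37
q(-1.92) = 7.93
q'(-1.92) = 0.47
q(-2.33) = 7.50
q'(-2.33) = 1.82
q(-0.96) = 7.72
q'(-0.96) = -1.20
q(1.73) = -5.84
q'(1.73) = 2.05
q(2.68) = 0.29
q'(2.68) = 8.66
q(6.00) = 5.72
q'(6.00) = -5.11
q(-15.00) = 7.28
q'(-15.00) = 2.35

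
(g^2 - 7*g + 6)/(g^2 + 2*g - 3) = (g - 6)/(g + 3)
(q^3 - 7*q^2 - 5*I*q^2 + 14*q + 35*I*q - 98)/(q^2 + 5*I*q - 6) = (q^2 - 7*q*(1 + I) + 49*I)/(q + 3*I)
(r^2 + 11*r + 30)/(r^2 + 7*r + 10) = (r + 6)/(r + 2)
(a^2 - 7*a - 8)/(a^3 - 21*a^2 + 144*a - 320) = (a + 1)/(a^2 - 13*a + 40)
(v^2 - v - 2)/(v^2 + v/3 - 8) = 3*(v^2 - v - 2)/(3*v^2 + v - 24)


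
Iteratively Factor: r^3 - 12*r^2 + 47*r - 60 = (r - 4)*(r^2 - 8*r + 15) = (r - 5)*(r - 4)*(r - 3)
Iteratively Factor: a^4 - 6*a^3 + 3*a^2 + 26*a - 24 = (a - 3)*(a^3 - 3*a^2 - 6*a + 8) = (a - 3)*(a + 2)*(a^2 - 5*a + 4) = (a - 4)*(a - 3)*(a + 2)*(a - 1)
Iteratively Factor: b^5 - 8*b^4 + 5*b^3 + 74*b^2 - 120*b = (b)*(b^4 - 8*b^3 + 5*b^2 + 74*b - 120) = b*(b - 2)*(b^3 - 6*b^2 - 7*b + 60) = b*(b - 4)*(b - 2)*(b^2 - 2*b - 15) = b*(b - 4)*(b - 2)*(b + 3)*(b - 5)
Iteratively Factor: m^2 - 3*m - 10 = (m + 2)*(m - 5)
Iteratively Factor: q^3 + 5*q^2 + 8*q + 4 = (q + 2)*(q^2 + 3*q + 2) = (q + 2)^2*(q + 1)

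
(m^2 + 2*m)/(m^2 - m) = (m + 2)/(m - 1)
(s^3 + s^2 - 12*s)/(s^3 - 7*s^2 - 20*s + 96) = s/(s - 8)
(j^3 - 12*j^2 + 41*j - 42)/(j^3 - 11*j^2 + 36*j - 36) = (j - 7)/(j - 6)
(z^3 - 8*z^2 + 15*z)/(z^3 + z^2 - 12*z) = (z - 5)/(z + 4)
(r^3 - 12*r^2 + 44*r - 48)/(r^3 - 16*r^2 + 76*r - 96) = (r - 4)/(r - 8)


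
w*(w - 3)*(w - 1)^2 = w^4 - 5*w^3 + 7*w^2 - 3*w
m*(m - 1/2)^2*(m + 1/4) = m^4 - 3*m^3/4 + m/16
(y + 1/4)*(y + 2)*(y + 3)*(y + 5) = y^4 + 41*y^3/4 + 67*y^2/2 + 151*y/4 + 15/2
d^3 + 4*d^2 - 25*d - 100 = (d - 5)*(d + 4)*(d + 5)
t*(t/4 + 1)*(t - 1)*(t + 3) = t^4/4 + 3*t^3/2 + 5*t^2/4 - 3*t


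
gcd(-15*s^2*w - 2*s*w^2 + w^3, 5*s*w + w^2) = w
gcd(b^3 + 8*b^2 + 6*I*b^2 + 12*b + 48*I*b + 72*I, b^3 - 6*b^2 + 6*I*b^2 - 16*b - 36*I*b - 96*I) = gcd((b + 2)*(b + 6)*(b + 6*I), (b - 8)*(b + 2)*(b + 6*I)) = b^2 + b*(2 + 6*I) + 12*I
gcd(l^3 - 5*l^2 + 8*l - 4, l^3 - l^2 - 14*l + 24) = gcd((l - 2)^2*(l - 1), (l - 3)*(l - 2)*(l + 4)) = l - 2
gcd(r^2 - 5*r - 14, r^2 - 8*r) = 1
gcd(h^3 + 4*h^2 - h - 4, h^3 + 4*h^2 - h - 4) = h^3 + 4*h^2 - h - 4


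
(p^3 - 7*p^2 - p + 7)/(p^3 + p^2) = 1 - 8/p + 7/p^2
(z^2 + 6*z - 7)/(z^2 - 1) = (z + 7)/(z + 1)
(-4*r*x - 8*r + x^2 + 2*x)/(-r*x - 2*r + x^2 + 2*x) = (-4*r + x)/(-r + x)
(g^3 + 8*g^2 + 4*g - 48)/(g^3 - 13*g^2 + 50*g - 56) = (g^2 + 10*g + 24)/(g^2 - 11*g + 28)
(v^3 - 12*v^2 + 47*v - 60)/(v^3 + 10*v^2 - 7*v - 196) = (v^2 - 8*v + 15)/(v^2 + 14*v + 49)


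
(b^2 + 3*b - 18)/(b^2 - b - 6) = (b + 6)/(b + 2)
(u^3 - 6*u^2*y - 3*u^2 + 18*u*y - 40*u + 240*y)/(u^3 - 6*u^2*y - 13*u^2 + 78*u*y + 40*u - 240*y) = (u + 5)/(u - 5)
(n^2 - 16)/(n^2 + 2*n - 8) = (n - 4)/(n - 2)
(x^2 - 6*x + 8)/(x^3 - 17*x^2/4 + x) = 4*(x - 2)/(x*(4*x - 1))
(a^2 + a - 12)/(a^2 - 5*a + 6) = (a + 4)/(a - 2)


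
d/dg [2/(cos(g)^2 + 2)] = 8*sin(2*g)/(cos(2*g) + 5)^2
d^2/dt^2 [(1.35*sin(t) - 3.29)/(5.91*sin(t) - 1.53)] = (102.706344*sin(t)^2 + 26.588952*sin(t) - 205.412688)/(206.425071*sin(t)^3 - 160.319979*sin(t)^2 + 41.504157*sin(t) - 3.581577)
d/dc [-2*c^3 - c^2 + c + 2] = -6*c^2 - 2*c + 1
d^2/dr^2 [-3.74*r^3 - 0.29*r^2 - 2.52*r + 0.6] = -22.44*r - 0.58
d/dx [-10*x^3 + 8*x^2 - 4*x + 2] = -30*x^2 + 16*x - 4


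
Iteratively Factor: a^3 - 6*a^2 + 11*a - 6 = (a - 3)*(a^2 - 3*a + 2) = (a - 3)*(a - 1)*(a - 2)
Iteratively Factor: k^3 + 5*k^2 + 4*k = (k + 1)*(k^2 + 4*k) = k*(k + 1)*(k + 4)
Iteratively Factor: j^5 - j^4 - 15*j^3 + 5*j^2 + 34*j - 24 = (j + 2)*(j^4 - 3*j^3 - 9*j^2 + 23*j - 12) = (j - 1)*(j + 2)*(j^3 - 2*j^2 - 11*j + 12) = (j - 4)*(j - 1)*(j + 2)*(j^2 + 2*j - 3) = (j - 4)*(j - 1)^2*(j + 2)*(j + 3)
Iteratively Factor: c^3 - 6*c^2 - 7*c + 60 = (c - 5)*(c^2 - c - 12) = (c - 5)*(c - 4)*(c + 3)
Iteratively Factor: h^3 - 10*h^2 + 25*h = (h - 5)*(h^2 - 5*h) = h*(h - 5)*(h - 5)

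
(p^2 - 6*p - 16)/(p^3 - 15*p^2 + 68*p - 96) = (p + 2)/(p^2 - 7*p + 12)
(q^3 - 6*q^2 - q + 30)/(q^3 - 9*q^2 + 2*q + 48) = (q - 5)/(q - 8)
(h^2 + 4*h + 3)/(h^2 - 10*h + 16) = (h^2 + 4*h + 3)/(h^2 - 10*h + 16)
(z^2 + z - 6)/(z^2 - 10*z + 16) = (z + 3)/(z - 8)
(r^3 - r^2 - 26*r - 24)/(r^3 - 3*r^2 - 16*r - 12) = (r + 4)/(r + 2)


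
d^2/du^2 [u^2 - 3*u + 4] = 2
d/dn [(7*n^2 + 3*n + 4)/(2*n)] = 7/2 - 2/n^2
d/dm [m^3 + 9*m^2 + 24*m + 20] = 3*m^2 + 18*m + 24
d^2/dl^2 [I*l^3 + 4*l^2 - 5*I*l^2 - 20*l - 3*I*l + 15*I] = 6*I*l + 8 - 10*I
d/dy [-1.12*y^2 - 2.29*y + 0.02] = -2.24*y - 2.29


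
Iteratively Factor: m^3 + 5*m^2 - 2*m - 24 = (m + 4)*(m^2 + m - 6) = (m - 2)*(m + 4)*(m + 3)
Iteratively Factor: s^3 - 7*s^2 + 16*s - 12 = (s - 2)*(s^2 - 5*s + 6) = (s - 3)*(s - 2)*(s - 2)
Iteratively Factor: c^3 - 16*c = (c + 4)*(c^2 - 4*c) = c*(c + 4)*(c - 4)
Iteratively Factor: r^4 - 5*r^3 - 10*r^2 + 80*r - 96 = (r - 4)*(r^3 - r^2 - 14*r + 24) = (r - 4)*(r + 4)*(r^2 - 5*r + 6) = (r - 4)*(r - 2)*(r + 4)*(r - 3)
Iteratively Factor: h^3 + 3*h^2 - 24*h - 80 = (h - 5)*(h^2 + 8*h + 16) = (h - 5)*(h + 4)*(h + 4)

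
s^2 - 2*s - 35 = (s - 7)*(s + 5)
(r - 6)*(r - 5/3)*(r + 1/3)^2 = r^4 - 7*r^3 + 5*r^2 + 157*r/27 + 10/9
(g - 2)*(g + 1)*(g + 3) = g^3 + 2*g^2 - 5*g - 6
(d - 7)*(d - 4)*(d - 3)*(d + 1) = d^4 - 13*d^3 + 47*d^2 - 23*d - 84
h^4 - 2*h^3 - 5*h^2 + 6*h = h*(h - 3)*(h - 1)*(h + 2)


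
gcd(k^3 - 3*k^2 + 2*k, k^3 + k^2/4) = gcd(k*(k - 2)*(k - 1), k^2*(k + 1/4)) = k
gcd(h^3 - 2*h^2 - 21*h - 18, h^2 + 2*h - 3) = h + 3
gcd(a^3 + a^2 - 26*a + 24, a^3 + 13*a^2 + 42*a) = a + 6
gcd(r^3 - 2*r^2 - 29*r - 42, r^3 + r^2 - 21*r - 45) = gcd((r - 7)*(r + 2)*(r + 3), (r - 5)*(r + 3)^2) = r + 3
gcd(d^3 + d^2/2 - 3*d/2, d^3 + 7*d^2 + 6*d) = d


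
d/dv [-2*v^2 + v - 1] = 1 - 4*v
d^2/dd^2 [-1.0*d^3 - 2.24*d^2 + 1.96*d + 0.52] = -6.0*d - 4.48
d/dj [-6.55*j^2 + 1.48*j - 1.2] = 1.48 - 13.1*j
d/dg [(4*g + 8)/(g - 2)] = -16/(g - 2)^2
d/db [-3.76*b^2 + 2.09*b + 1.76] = 2.09 - 7.52*b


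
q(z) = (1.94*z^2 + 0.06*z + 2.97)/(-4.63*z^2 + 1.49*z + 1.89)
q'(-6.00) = -0.00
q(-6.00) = -0.42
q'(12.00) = 0.00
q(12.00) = -0.44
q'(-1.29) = -0.73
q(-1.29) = -0.79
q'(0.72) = 70.81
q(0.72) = 7.14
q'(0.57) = 10.87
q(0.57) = 2.94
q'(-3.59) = -0.02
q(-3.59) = -0.44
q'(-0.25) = -8.50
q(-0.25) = 2.50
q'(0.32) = 2.00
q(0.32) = 1.68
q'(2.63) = 0.16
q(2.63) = -0.63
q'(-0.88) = -3.60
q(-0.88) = -1.47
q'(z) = (3.88*z + 0.06)/(-4.63*z^2 + 1.49*z + 1.89) + (9.26*z - 1.49)*(1.94*z^2 + 0.06*z + 2.97)/(-4.63*z^2 + 1.49*z + 1.89)^2 = (3.1684*z^2 + 34.8354*z - 4.3119)/(21.4369*z^4 - 13.7974*z^3 - 15.2813*z^2 + 5.6322*z + 3.5721)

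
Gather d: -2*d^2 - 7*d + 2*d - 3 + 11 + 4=-2*d^2 - 5*d + 12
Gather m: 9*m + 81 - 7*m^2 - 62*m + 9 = -7*m^2 - 53*m + 90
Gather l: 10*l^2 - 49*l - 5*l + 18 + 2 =10*l^2 - 54*l + 20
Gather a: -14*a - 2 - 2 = -14*a - 4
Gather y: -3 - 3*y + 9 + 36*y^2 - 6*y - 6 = 36*y^2 - 9*y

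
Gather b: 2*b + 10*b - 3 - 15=12*b - 18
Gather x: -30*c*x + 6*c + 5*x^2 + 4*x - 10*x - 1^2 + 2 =6*c + 5*x^2 + x*(-30*c - 6) + 1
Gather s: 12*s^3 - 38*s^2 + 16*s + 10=12*s^3 - 38*s^2 + 16*s + 10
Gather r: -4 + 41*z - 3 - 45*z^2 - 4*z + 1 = -45*z^2 + 37*z - 6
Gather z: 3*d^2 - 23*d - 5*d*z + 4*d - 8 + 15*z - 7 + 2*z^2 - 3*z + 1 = 3*d^2 - 19*d + 2*z^2 + z*(12 - 5*d) - 14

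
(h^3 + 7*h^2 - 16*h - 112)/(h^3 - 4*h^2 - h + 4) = (h^2 + 11*h + 28)/(h^2 - 1)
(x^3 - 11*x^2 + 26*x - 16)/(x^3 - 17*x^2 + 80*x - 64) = (x - 2)/(x - 8)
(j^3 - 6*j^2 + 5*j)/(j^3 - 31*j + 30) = j/(j + 6)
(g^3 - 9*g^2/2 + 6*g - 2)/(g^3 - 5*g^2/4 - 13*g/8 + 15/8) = 4*(2*g^3 - 9*g^2 + 12*g - 4)/(8*g^3 - 10*g^2 - 13*g + 15)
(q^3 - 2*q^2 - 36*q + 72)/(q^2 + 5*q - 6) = (q^2 - 8*q + 12)/(q - 1)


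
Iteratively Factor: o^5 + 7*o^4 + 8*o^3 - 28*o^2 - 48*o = (o - 2)*(o^4 + 9*o^3 + 26*o^2 + 24*o) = (o - 2)*(o + 3)*(o^3 + 6*o^2 + 8*o) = (o - 2)*(o + 2)*(o + 3)*(o^2 + 4*o) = o*(o - 2)*(o + 2)*(o + 3)*(o + 4)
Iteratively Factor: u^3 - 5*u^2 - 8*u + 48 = (u - 4)*(u^2 - u - 12) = (u - 4)^2*(u + 3)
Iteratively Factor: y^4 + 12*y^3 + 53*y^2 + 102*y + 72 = (y + 2)*(y^3 + 10*y^2 + 33*y + 36) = (y + 2)*(y + 3)*(y^2 + 7*y + 12) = (y + 2)*(y + 3)*(y + 4)*(y + 3)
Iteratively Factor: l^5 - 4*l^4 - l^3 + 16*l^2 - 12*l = (l - 3)*(l^4 - l^3 - 4*l^2 + 4*l) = (l - 3)*(l + 2)*(l^3 - 3*l^2 + 2*l) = (l - 3)*(l - 1)*(l + 2)*(l^2 - 2*l) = l*(l - 3)*(l - 1)*(l + 2)*(l - 2)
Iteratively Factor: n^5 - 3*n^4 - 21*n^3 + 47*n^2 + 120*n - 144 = (n - 4)*(n^4 + n^3 - 17*n^2 - 21*n + 36) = (n - 4)*(n + 3)*(n^3 - 2*n^2 - 11*n + 12) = (n - 4)*(n + 3)^2*(n^2 - 5*n + 4) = (n - 4)*(n - 1)*(n + 3)^2*(n - 4)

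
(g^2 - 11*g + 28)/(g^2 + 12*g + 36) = (g^2 - 11*g + 28)/(g^2 + 12*g + 36)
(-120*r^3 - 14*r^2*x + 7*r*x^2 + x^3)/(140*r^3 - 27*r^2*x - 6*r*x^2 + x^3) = (6*r + x)/(-7*r + x)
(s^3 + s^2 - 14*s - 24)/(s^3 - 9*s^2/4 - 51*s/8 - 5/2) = 8*(s^2 + 5*s + 6)/(8*s^2 + 14*s + 5)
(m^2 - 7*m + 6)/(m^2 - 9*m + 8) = (m - 6)/(m - 8)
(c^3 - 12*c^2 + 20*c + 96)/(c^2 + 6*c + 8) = (c^2 - 14*c + 48)/(c + 4)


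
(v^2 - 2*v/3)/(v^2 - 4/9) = 3*v/(3*v + 2)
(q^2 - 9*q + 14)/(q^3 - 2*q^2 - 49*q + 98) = 1/(q + 7)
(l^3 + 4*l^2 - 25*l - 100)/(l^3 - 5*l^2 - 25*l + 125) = (l + 4)/(l - 5)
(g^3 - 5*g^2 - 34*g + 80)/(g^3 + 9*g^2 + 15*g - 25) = (g^2 - 10*g + 16)/(g^2 + 4*g - 5)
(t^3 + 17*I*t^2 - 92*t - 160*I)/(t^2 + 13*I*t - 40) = t + 4*I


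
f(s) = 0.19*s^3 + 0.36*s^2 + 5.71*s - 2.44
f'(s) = 0.57*s^2 + 0.72*s + 5.71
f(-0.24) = -3.79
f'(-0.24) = 5.57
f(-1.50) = -10.84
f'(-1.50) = 5.91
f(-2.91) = -20.69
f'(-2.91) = 8.44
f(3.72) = 33.56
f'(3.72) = 16.28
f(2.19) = 13.79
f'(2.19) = 10.02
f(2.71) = 19.46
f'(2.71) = 11.85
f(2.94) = 22.29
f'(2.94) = 12.75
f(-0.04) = -2.67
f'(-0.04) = 5.68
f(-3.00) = -21.46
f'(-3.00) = 8.68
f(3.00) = 23.06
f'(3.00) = 13.00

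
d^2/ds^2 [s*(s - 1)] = 2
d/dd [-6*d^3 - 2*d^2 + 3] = 2*d*(-9*d - 2)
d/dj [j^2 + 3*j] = 2*j + 3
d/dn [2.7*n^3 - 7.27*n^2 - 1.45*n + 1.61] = 8.1*n^2 - 14.54*n - 1.45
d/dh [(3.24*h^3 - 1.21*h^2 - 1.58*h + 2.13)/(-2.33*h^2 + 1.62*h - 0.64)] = (-7.5492*h^4 + 10.4976*h^3 - 11.8624*h^2 + 11.4746*h - 2.4394)/(5.4289*h^4 - 7.5492*h^3 + 5.6068*h^2 - 2.0736*h + 0.4096)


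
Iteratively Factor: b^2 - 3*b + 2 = (b - 1)*(b - 2)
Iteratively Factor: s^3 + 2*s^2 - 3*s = (s)*(s^2 + 2*s - 3) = s*(s - 1)*(s + 3)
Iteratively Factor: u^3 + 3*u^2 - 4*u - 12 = (u + 2)*(u^2 + u - 6) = (u - 2)*(u + 2)*(u + 3)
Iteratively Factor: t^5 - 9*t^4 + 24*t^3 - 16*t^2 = (t)*(t^4 - 9*t^3 + 24*t^2 - 16*t) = t*(t - 1)*(t^3 - 8*t^2 + 16*t) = t*(t - 4)*(t - 1)*(t^2 - 4*t) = t*(t - 4)^2*(t - 1)*(t)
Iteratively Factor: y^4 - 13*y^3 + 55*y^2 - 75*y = (y - 5)*(y^3 - 8*y^2 + 15*y) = (y - 5)*(y - 3)*(y^2 - 5*y) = (y - 5)^2*(y - 3)*(y)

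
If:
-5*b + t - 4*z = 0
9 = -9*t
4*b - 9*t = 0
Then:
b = -9/4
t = -1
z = 41/16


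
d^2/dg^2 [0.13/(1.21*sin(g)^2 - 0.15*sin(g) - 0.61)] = (0.761332*sin(g)^4 - 0.070785*sin(g)^3 - 0.755261*sin(g)^2 + 0.129675*sin(g) - 0.197756)/(-1.21*sin(g)^2 + 0.15*sin(g) + 0.61)^3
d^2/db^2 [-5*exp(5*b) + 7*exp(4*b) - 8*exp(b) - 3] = (-125*exp(4*b) + 112*exp(3*b) - 8)*exp(b)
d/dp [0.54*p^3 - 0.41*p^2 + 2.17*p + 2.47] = 1.62*p^2 - 0.82*p + 2.17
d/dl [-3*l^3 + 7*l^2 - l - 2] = -9*l^2 + 14*l - 1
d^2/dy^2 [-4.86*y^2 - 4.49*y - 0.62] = -9.72000000000000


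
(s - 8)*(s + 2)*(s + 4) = s^3 - 2*s^2 - 40*s - 64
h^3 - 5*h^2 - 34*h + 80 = (h - 8)*(h - 2)*(h + 5)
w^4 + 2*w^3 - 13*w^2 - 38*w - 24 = (w - 4)*(w + 1)*(w + 2)*(w + 3)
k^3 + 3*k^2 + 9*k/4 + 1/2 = (k + 1/2)^2*(k + 2)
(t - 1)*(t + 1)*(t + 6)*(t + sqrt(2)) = t^4 + sqrt(2)*t^3 + 6*t^3 - t^2 + 6*sqrt(2)*t^2 - 6*t - sqrt(2)*t - 6*sqrt(2)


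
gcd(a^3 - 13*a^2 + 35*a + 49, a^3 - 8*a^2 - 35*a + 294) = a^2 - 14*a + 49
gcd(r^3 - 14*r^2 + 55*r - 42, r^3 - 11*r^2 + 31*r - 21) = r^2 - 8*r + 7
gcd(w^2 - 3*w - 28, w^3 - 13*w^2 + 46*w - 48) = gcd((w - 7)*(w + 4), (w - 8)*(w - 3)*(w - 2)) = 1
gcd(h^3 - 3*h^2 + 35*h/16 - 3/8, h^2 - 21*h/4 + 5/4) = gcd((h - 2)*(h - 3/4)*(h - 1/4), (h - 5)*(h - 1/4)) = h - 1/4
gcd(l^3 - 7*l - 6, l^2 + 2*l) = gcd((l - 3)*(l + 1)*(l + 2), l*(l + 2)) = l + 2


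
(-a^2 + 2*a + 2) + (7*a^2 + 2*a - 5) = 6*a^2 + 4*a - 3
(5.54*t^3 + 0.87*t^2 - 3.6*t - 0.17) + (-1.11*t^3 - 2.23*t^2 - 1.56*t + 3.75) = 4.43*t^3 - 1.36*t^2 - 5.16*t + 3.58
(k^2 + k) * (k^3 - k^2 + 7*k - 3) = k^5 + 6*k^3 + 4*k^2 - 3*k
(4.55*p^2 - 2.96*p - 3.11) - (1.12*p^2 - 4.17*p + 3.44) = 3.43*p^2 + 1.21*p - 6.55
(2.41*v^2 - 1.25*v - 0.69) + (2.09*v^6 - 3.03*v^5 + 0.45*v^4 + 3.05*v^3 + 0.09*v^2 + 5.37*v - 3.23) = 2.09*v^6 - 3.03*v^5 + 0.45*v^4 + 3.05*v^3 + 2.5*v^2 + 4.12*v - 3.92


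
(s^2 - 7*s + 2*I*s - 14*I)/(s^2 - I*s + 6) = (s - 7)/(s - 3*I)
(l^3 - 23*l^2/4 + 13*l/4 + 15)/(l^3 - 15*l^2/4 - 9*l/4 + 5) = (l - 3)/(l - 1)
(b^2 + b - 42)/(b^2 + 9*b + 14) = (b - 6)/(b + 2)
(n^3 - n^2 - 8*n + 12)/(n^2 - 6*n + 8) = (n^2 + n - 6)/(n - 4)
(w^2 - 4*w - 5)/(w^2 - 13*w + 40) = (w + 1)/(w - 8)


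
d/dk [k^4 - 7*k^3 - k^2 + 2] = k*(4*k^2 - 21*k - 2)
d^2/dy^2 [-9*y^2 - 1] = -18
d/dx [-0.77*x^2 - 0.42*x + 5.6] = -1.54*x - 0.42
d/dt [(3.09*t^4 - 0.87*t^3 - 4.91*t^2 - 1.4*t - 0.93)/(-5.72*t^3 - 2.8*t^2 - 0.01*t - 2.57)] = (-17.6748*t^6 - 17.304*t^5 - 25.7419*t^4 - 47.7638*t^3 - 13.122*t^2 + 20.0294*t + 3.5887)/(32.7184*t^6 + 32.032*t^5 + 7.9544*t^4 + 29.4568*t^3 + 14.3921*t^2 + 0.0514*t + 6.6049)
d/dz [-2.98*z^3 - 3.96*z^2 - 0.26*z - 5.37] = -8.94*z^2 - 7.92*z - 0.26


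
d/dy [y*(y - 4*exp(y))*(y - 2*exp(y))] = -6*y^2*exp(y) + 3*y^2 + 16*y*exp(2*y) - 12*y*exp(y) + 8*exp(2*y)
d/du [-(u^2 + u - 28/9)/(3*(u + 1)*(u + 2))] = 2*(-9*u^2 - 46*u - 51)/(27*(u^4 + 6*u^3 + 13*u^2 + 12*u + 4))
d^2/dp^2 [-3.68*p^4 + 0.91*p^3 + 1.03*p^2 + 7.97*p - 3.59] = -44.16*p^2 + 5.46*p + 2.06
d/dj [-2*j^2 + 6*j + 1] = 6 - 4*j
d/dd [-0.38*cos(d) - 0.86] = 0.38*sin(d)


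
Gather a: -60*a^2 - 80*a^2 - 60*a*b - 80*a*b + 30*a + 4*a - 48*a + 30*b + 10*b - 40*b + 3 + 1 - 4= -140*a^2 + a*(-140*b - 14)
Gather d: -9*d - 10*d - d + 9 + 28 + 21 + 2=60 - 20*d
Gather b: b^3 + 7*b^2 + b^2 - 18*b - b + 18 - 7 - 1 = b^3 + 8*b^2 - 19*b + 10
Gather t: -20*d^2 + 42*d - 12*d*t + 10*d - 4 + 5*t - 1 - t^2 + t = -20*d^2 + 52*d - t^2 + t*(6 - 12*d) - 5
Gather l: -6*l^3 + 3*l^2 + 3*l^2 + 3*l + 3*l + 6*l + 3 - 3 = -6*l^3 + 6*l^2 + 12*l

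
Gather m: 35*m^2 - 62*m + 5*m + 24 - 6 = 35*m^2 - 57*m + 18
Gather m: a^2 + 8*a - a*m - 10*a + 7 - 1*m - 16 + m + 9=a^2 - a*m - 2*a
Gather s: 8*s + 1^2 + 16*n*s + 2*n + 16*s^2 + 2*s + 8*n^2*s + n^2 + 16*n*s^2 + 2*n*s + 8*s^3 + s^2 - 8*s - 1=n^2 + 2*n + 8*s^3 + s^2*(16*n + 17) + s*(8*n^2 + 18*n + 2)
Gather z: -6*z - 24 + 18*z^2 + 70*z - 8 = 18*z^2 + 64*z - 32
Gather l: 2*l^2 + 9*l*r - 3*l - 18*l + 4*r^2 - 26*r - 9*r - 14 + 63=2*l^2 + l*(9*r - 21) + 4*r^2 - 35*r + 49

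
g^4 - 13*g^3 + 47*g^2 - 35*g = g*(g - 7)*(g - 5)*(g - 1)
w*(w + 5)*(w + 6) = w^3 + 11*w^2 + 30*w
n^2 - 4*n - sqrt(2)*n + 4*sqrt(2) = (n - 4)*(n - sqrt(2))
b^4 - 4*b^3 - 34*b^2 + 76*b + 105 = (b - 7)*(b - 3)*(b + 1)*(b + 5)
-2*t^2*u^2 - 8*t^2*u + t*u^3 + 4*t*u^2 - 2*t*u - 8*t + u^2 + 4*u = (-2*t + u)*(u + 4)*(t*u + 1)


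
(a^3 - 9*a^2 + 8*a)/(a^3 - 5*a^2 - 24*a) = (a - 1)/(a + 3)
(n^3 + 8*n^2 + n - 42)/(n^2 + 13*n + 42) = (n^2 + n - 6)/(n + 6)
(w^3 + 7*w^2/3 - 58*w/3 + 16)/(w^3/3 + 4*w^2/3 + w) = (3*w^3 + 7*w^2 - 58*w + 48)/(w*(w^2 + 4*w + 3))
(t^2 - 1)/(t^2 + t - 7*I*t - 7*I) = (t - 1)/(t - 7*I)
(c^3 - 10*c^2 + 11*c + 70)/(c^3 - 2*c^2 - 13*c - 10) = (c - 7)/(c + 1)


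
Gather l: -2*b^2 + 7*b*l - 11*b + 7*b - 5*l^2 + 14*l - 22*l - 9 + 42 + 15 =-2*b^2 - 4*b - 5*l^2 + l*(7*b - 8) + 48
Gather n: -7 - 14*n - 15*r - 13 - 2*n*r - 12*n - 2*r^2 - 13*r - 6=n*(-2*r - 26) - 2*r^2 - 28*r - 26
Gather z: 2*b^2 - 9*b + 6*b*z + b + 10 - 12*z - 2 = 2*b^2 - 8*b + z*(6*b - 12) + 8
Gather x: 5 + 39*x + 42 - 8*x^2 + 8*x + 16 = -8*x^2 + 47*x + 63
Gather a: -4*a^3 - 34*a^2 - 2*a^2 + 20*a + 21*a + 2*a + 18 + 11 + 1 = -4*a^3 - 36*a^2 + 43*a + 30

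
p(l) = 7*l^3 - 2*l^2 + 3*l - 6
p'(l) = 21*l^2 - 4*l + 3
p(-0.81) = -13.46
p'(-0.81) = 20.02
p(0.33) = -4.98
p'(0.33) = 3.97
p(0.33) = -4.98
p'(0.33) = 3.97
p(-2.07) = -82.87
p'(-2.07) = 101.26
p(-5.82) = -1471.17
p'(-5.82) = 737.60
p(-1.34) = -30.45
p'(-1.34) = 46.07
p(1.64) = 24.42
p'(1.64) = 52.92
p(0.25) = -5.27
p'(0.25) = 3.31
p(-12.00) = -12426.00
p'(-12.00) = 3075.00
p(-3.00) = -222.00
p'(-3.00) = 204.00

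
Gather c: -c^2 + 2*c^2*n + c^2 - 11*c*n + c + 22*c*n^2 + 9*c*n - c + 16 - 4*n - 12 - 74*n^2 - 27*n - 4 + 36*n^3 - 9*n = 2*c^2*n + c*(22*n^2 - 2*n) + 36*n^3 - 74*n^2 - 40*n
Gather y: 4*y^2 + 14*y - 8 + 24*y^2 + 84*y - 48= 28*y^2 + 98*y - 56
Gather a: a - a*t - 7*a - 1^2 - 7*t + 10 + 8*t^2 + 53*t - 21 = a*(-t - 6) + 8*t^2 + 46*t - 12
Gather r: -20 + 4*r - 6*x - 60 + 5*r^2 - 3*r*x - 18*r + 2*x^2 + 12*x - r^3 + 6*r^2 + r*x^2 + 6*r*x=-r^3 + 11*r^2 + r*(x^2 + 3*x - 14) + 2*x^2 + 6*x - 80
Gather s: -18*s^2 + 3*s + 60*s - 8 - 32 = -18*s^2 + 63*s - 40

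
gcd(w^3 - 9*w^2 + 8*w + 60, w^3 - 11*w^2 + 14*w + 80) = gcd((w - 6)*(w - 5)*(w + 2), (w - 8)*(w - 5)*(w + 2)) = w^2 - 3*w - 10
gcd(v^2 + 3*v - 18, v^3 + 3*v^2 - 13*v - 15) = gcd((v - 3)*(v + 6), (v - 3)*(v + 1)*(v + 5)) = v - 3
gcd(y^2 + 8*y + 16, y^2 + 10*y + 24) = y + 4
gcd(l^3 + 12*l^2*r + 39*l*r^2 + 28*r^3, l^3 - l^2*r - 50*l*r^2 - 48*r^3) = l + r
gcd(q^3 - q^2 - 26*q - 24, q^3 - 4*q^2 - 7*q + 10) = 1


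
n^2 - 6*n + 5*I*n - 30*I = (n - 6)*(n + 5*I)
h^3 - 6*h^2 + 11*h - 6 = (h - 3)*(h - 2)*(h - 1)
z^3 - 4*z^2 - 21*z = z*(z - 7)*(z + 3)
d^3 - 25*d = d*(d - 5)*(d + 5)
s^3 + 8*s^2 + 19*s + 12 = (s + 1)*(s + 3)*(s + 4)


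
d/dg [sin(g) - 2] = cos(g)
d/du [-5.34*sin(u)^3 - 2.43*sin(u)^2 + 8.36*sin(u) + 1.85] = (-16.02*sin(u)^2 - 4.86*sin(u) + 8.36)*cos(u)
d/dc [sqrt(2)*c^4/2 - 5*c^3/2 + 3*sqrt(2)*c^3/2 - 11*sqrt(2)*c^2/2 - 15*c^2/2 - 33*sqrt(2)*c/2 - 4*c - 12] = 2*sqrt(2)*c^3 - 15*c^2/2 + 9*sqrt(2)*c^2/2 - 11*sqrt(2)*c - 15*c - 33*sqrt(2)/2 - 4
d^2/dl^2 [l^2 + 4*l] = 2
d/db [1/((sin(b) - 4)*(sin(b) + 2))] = 2*(1 - sin(b))*cos(b)/((sin(b) - 4)^2*(sin(b) + 2)^2)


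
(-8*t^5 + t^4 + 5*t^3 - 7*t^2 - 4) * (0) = 0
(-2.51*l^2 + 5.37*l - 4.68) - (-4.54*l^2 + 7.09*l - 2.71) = 2.03*l^2 - 1.72*l - 1.97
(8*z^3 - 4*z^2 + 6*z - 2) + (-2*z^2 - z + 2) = 8*z^3 - 6*z^2 + 5*z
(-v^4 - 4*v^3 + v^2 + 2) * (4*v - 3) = -4*v^5 - 13*v^4 + 16*v^3 - 3*v^2 + 8*v - 6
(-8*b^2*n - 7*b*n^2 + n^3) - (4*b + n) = -8*b^2*n - 7*b*n^2 - 4*b + n^3 - n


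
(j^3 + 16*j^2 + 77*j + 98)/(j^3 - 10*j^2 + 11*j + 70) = (j^2 + 14*j + 49)/(j^2 - 12*j + 35)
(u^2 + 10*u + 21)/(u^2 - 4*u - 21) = (u + 7)/(u - 7)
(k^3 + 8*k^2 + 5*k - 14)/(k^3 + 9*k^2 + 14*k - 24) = (k^2 + 9*k + 14)/(k^2 + 10*k + 24)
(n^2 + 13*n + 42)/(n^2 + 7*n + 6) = (n + 7)/(n + 1)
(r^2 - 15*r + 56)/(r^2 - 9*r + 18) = (r^2 - 15*r + 56)/(r^2 - 9*r + 18)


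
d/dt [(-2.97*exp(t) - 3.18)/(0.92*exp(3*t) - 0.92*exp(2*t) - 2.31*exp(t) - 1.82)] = (5.4648*exp(3*t) + 6.0444*exp(2*t) - 5.8512*exp(t) - 1.9404)*exp(t)/(0.8464*exp(6*t) - 1.6928*exp(5*t) - 3.404*exp(4*t) + 0.9016*exp(3*t) + 8.6849*exp(2*t) + 8.4084*exp(t) + 3.3124)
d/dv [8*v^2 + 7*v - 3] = 16*v + 7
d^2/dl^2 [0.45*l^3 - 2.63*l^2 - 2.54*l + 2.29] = 2.7*l - 5.26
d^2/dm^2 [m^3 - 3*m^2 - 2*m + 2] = 6*m - 6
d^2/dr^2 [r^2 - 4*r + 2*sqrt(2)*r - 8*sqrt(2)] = 2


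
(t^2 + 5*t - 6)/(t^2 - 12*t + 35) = (t^2 + 5*t - 6)/(t^2 - 12*t + 35)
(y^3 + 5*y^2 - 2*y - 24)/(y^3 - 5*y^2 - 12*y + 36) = (y + 4)/(y - 6)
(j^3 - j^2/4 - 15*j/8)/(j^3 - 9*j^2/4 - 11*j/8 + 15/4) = j/(j - 2)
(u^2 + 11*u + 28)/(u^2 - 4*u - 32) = (u + 7)/(u - 8)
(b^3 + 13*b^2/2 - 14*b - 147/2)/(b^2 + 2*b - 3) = (2*b^2 + 7*b - 49)/(2*(b - 1))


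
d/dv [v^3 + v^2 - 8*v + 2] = 3*v^2 + 2*v - 8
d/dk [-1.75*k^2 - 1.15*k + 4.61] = -3.5*k - 1.15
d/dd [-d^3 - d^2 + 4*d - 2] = -3*d^2 - 2*d + 4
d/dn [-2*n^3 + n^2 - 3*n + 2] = -6*n^2 + 2*n - 3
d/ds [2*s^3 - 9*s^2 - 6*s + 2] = 6*s^2 - 18*s - 6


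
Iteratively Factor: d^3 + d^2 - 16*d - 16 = (d + 4)*(d^2 - 3*d - 4) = (d + 1)*(d + 4)*(d - 4)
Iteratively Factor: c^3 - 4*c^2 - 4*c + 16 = (c + 2)*(c^2 - 6*c + 8) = (c - 4)*(c + 2)*(c - 2)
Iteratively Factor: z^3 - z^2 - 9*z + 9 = (z + 3)*(z^2 - 4*z + 3) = (z - 3)*(z + 3)*(z - 1)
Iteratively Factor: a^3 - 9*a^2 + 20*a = (a - 5)*(a^2 - 4*a) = (a - 5)*(a - 4)*(a)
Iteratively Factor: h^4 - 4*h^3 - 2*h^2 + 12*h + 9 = (h - 3)*(h^3 - h^2 - 5*h - 3) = (h - 3)*(h + 1)*(h^2 - 2*h - 3) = (h - 3)*(h + 1)^2*(h - 3)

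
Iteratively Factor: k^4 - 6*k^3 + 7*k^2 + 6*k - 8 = (k - 2)*(k^3 - 4*k^2 - k + 4) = (k - 2)*(k + 1)*(k^2 - 5*k + 4) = (k - 2)*(k - 1)*(k + 1)*(k - 4)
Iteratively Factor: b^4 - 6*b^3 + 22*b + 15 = (b - 5)*(b^3 - b^2 - 5*b - 3) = (b - 5)*(b - 3)*(b^2 + 2*b + 1) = (b - 5)*(b - 3)*(b + 1)*(b + 1)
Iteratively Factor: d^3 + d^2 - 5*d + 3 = (d + 3)*(d^2 - 2*d + 1) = (d - 1)*(d + 3)*(d - 1)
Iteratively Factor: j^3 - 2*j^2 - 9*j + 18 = (j - 3)*(j^2 + j - 6) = (j - 3)*(j - 2)*(j + 3)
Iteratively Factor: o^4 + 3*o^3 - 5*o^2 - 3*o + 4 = (o + 4)*(o^3 - o^2 - o + 1) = (o - 1)*(o + 4)*(o^2 - 1) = (o - 1)*(o + 1)*(o + 4)*(o - 1)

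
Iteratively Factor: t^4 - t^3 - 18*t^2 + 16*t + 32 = (t - 4)*(t^3 + 3*t^2 - 6*t - 8) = (t - 4)*(t + 4)*(t^2 - t - 2) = (t - 4)*(t - 2)*(t + 4)*(t + 1)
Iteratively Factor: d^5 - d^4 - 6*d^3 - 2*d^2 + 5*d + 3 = (d - 1)*(d^4 - 6*d^2 - 8*d - 3) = (d - 1)*(d + 1)*(d^3 - d^2 - 5*d - 3) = (d - 1)*(d + 1)^2*(d^2 - 2*d - 3) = (d - 1)*(d + 1)^3*(d - 3)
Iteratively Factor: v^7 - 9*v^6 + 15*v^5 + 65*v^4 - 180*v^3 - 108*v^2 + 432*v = (v + 2)*(v^6 - 11*v^5 + 37*v^4 - 9*v^3 - 162*v^2 + 216*v) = v*(v + 2)*(v^5 - 11*v^4 + 37*v^3 - 9*v^2 - 162*v + 216) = v*(v - 3)*(v + 2)*(v^4 - 8*v^3 + 13*v^2 + 30*v - 72) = v*(v - 3)*(v + 2)^2*(v^3 - 10*v^2 + 33*v - 36) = v*(v - 4)*(v - 3)*(v + 2)^2*(v^2 - 6*v + 9) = v*(v - 4)*(v - 3)^2*(v + 2)^2*(v - 3)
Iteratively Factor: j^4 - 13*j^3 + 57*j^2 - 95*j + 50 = (j - 2)*(j^3 - 11*j^2 + 35*j - 25) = (j - 5)*(j - 2)*(j^2 - 6*j + 5) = (j - 5)*(j - 2)*(j - 1)*(j - 5)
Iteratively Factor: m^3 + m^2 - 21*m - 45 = (m + 3)*(m^2 - 2*m - 15) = (m + 3)^2*(m - 5)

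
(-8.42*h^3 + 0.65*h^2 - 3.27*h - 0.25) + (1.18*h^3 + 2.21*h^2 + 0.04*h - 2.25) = -7.24*h^3 + 2.86*h^2 - 3.23*h - 2.5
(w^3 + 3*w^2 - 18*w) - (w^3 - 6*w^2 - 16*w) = 9*w^2 - 2*w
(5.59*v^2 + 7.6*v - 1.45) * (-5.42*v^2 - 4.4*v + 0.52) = -30.2978*v^4 - 65.788*v^3 - 22.6742*v^2 + 10.332*v - 0.754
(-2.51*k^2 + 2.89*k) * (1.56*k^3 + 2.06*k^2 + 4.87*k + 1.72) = -3.9156*k^5 - 0.662199999999999*k^4 - 6.2703*k^3 + 9.7571*k^2 + 4.9708*k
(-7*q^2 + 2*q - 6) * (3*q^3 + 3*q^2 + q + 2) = -21*q^5 - 15*q^4 - 19*q^3 - 30*q^2 - 2*q - 12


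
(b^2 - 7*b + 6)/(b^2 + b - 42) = (b - 1)/(b + 7)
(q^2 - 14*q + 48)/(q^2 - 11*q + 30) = (q - 8)/(q - 5)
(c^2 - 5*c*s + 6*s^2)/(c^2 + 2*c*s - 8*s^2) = (c - 3*s)/(c + 4*s)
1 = 1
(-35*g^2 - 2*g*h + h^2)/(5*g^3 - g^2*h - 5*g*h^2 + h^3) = (-35*g^2 - 2*g*h + h^2)/(5*g^3 - g^2*h - 5*g*h^2 + h^3)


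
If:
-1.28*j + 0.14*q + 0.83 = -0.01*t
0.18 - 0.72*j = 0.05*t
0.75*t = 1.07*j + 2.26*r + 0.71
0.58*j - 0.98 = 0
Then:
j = 1.69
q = 11.00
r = -7.99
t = -20.73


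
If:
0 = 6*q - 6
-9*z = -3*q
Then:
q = 1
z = 1/3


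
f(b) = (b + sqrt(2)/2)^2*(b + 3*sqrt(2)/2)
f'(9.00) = 310.14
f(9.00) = 1047.94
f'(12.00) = 520.35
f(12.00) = 2280.18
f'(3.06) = 53.23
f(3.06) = 73.53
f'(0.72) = 10.15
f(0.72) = 5.79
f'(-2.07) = 1.72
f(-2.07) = 0.10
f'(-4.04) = 23.90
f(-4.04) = -21.31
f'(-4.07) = 24.42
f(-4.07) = -22.04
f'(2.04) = 30.41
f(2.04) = 31.40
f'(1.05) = 14.23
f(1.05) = 9.79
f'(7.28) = 213.97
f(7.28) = 599.75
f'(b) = (b + sqrt(2)/2)^2 + (b + 3*sqrt(2)/2)*(2*b + sqrt(2)) = 3*b^2 + 5*sqrt(2)*b + 7/2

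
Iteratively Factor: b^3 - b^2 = (b)*(b^2 - b) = b^2*(b - 1)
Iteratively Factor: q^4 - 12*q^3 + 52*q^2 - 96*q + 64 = (q - 2)*(q^3 - 10*q^2 + 32*q - 32) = (q - 4)*(q - 2)*(q^2 - 6*q + 8) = (q - 4)^2*(q - 2)*(q - 2)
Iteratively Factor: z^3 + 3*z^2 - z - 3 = (z + 3)*(z^2 - 1) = (z + 1)*(z + 3)*(z - 1)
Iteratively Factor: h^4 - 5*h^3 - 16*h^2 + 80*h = (h)*(h^3 - 5*h^2 - 16*h + 80) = h*(h - 5)*(h^2 - 16) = h*(h - 5)*(h - 4)*(h + 4)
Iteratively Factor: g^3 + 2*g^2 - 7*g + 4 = (g + 4)*(g^2 - 2*g + 1) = (g - 1)*(g + 4)*(g - 1)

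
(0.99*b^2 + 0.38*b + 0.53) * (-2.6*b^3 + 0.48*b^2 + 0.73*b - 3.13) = -2.574*b^5 - 0.5128*b^4 - 0.4729*b^3 - 2.5669*b^2 - 0.8025*b - 1.6589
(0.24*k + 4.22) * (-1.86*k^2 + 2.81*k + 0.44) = -0.4464*k^3 - 7.1748*k^2 + 11.9638*k + 1.8568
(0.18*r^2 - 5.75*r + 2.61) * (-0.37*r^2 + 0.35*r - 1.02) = -0.0666*r^4 + 2.1905*r^3 - 3.1618*r^2 + 6.7785*r - 2.6622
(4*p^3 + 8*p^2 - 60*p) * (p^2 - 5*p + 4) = 4*p^5 - 12*p^4 - 84*p^3 + 332*p^2 - 240*p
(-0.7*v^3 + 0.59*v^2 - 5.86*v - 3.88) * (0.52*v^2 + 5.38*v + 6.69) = -0.364*v^5 - 3.4592*v^4 - 4.556*v^3 - 29.5973*v^2 - 60.0778*v - 25.9572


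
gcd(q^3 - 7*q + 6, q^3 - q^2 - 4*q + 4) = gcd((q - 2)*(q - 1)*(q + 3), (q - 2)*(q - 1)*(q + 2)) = q^2 - 3*q + 2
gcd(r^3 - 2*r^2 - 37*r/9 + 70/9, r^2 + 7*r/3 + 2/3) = r + 2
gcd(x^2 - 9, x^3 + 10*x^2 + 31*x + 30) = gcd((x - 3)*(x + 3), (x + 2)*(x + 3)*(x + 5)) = x + 3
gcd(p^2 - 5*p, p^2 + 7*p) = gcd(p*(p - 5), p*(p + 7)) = p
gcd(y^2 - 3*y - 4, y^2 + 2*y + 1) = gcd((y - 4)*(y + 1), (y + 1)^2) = y + 1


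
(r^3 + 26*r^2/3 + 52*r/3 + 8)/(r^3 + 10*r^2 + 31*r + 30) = (r^2 + 20*r/3 + 4)/(r^2 + 8*r + 15)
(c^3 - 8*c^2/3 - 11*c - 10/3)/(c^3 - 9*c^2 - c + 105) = (3*c^2 + 7*c + 2)/(3*(c^2 - 4*c - 21))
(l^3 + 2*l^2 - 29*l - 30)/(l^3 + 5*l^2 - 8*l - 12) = (l - 5)/(l - 2)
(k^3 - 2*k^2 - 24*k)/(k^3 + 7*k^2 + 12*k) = (k - 6)/(k + 3)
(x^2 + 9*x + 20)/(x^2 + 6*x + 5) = (x + 4)/(x + 1)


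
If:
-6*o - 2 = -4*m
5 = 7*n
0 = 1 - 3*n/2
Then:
No Solution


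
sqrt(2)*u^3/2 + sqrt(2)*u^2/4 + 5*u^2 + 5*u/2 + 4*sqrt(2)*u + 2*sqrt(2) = (u + 1/2)*(u + 4*sqrt(2))*(sqrt(2)*u/2 + 1)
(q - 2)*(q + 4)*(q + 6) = q^3 + 8*q^2 + 4*q - 48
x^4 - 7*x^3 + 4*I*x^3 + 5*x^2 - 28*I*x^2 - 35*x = x*(x - 7)*(x - I)*(x + 5*I)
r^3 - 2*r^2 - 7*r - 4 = (r - 4)*(r + 1)^2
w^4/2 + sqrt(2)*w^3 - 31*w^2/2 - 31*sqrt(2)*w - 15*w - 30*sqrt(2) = (w/2 + sqrt(2))*(w - 6)*(w + 1)*(w + 5)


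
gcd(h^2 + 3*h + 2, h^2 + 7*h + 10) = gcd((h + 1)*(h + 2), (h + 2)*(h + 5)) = h + 2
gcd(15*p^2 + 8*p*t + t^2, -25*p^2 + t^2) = 5*p + t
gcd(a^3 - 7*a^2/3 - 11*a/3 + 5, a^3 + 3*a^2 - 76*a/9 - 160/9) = a + 5/3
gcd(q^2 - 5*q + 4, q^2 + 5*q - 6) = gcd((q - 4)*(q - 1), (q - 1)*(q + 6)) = q - 1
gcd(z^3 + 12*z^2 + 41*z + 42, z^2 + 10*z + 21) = z^2 + 10*z + 21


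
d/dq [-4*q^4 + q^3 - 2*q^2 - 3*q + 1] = -16*q^3 + 3*q^2 - 4*q - 3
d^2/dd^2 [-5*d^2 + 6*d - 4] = -10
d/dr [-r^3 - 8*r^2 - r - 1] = -3*r^2 - 16*r - 1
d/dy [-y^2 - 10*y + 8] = -2*y - 10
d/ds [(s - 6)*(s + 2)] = 2*s - 4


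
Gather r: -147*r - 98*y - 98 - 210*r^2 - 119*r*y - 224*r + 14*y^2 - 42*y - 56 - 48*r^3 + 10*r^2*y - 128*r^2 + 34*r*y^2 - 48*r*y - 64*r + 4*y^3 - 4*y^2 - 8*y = -48*r^3 + r^2*(10*y - 338) + r*(34*y^2 - 167*y - 435) + 4*y^3 + 10*y^2 - 148*y - 154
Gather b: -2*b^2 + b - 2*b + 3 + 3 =-2*b^2 - b + 6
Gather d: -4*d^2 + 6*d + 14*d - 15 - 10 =-4*d^2 + 20*d - 25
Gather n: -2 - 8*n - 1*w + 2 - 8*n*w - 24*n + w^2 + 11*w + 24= n*(-8*w - 32) + w^2 + 10*w + 24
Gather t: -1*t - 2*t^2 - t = -2*t^2 - 2*t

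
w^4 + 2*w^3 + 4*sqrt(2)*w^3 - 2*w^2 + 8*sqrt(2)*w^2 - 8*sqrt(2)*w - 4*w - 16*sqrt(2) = (w + 2)*(w - sqrt(2))*(w + sqrt(2))*(w + 4*sqrt(2))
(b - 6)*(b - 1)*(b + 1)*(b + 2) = b^4 - 4*b^3 - 13*b^2 + 4*b + 12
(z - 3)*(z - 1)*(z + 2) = z^3 - 2*z^2 - 5*z + 6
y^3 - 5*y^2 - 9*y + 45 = (y - 5)*(y - 3)*(y + 3)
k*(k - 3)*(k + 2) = k^3 - k^2 - 6*k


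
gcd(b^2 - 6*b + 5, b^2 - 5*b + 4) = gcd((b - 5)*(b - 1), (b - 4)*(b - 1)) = b - 1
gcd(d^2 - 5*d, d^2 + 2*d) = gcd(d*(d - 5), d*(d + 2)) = d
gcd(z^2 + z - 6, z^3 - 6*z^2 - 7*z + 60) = z + 3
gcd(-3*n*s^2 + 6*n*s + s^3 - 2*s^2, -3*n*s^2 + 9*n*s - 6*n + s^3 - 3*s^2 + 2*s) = -3*n*s + 6*n + s^2 - 2*s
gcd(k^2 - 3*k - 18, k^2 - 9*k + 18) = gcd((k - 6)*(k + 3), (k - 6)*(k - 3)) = k - 6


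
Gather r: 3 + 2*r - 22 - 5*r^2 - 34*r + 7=-5*r^2 - 32*r - 12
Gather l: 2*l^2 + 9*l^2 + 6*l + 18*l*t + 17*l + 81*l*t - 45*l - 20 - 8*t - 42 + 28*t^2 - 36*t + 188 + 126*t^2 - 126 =11*l^2 + l*(99*t - 22) + 154*t^2 - 44*t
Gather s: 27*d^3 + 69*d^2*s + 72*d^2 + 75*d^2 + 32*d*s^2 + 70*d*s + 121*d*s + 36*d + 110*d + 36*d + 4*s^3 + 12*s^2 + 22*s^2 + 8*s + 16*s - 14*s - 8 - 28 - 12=27*d^3 + 147*d^2 + 182*d + 4*s^3 + s^2*(32*d + 34) + s*(69*d^2 + 191*d + 10) - 48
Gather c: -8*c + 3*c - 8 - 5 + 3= -5*c - 10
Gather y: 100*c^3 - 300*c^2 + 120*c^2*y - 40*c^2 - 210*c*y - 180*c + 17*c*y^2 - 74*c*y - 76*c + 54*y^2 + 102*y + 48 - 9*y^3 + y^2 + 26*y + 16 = 100*c^3 - 340*c^2 - 256*c - 9*y^3 + y^2*(17*c + 55) + y*(120*c^2 - 284*c + 128) + 64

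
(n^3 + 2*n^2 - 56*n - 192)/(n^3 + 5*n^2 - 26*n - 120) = (n - 8)/(n - 5)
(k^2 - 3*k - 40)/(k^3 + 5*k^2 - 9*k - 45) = (k - 8)/(k^2 - 9)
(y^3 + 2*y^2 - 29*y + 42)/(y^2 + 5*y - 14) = y - 3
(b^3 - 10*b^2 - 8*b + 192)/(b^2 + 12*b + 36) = (b^3 - 10*b^2 - 8*b + 192)/(b^2 + 12*b + 36)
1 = 1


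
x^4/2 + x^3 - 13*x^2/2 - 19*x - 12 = (x/2 + 1)*(x - 4)*(x + 1)*(x + 3)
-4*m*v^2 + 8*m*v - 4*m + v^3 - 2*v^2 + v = (-4*m + v)*(v - 1)^2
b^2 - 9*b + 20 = (b - 5)*(b - 4)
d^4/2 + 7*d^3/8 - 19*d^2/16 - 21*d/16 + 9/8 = (d/2 + 1)*(d - 1)*(d - 3/4)*(d + 3/2)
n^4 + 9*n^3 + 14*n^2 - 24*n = n*(n - 1)*(n + 4)*(n + 6)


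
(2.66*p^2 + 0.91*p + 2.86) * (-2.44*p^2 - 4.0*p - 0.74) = -6.4904*p^4 - 12.8604*p^3 - 12.5868*p^2 - 12.1134*p - 2.1164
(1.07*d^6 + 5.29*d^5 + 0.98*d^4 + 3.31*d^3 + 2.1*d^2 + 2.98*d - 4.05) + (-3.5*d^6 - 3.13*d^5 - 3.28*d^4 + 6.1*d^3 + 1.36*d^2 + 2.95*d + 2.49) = -2.43*d^6 + 2.16*d^5 - 2.3*d^4 + 9.41*d^3 + 3.46*d^2 + 5.93*d - 1.56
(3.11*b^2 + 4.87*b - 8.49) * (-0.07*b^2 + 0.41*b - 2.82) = -0.2177*b^4 + 0.9342*b^3 - 6.1792*b^2 - 17.2143*b + 23.9418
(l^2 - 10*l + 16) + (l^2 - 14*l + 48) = 2*l^2 - 24*l + 64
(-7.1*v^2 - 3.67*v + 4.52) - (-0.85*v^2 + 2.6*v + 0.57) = -6.25*v^2 - 6.27*v + 3.95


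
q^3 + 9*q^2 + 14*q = q*(q + 2)*(q + 7)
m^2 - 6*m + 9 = (m - 3)^2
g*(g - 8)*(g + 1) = g^3 - 7*g^2 - 8*g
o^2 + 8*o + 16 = (o + 4)^2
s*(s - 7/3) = s^2 - 7*s/3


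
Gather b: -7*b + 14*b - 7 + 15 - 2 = 7*b + 6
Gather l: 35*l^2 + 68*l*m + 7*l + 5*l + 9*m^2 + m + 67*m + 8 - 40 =35*l^2 + l*(68*m + 12) + 9*m^2 + 68*m - 32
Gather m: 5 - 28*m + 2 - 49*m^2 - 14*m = -49*m^2 - 42*m + 7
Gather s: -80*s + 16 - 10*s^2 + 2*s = -10*s^2 - 78*s + 16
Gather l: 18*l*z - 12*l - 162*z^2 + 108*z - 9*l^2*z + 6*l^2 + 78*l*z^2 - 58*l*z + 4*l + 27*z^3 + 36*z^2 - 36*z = l^2*(6 - 9*z) + l*(78*z^2 - 40*z - 8) + 27*z^3 - 126*z^2 + 72*z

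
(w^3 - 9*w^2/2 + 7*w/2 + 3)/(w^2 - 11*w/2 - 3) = (w^2 - 5*w + 6)/(w - 6)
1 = 1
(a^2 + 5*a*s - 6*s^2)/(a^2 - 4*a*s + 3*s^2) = (-a - 6*s)/(-a + 3*s)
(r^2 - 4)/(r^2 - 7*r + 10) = (r + 2)/(r - 5)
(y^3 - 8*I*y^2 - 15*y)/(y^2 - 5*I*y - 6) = y*(y - 5*I)/(y - 2*I)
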